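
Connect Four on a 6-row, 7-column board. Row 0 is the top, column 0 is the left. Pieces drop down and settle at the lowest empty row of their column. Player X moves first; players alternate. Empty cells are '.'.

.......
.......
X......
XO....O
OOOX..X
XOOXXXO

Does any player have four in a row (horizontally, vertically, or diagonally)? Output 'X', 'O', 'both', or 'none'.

none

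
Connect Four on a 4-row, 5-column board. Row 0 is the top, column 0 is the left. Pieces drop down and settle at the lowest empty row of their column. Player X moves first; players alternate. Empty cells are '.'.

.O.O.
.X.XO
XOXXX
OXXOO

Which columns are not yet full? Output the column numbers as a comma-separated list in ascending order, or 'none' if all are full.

col 0: top cell = '.' → open
col 1: top cell = 'O' → FULL
col 2: top cell = '.' → open
col 3: top cell = 'O' → FULL
col 4: top cell = '.' → open

Answer: 0,2,4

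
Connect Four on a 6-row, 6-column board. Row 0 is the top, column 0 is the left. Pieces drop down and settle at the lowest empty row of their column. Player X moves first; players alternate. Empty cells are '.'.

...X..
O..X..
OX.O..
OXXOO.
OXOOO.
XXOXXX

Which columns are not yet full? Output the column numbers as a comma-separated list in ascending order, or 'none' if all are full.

col 0: top cell = '.' → open
col 1: top cell = '.' → open
col 2: top cell = '.' → open
col 3: top cell = 'X' → FULL
col 4: top cell = '.' → open
col 5: top cell = '.' → open

Answer: 0,1,2,4,5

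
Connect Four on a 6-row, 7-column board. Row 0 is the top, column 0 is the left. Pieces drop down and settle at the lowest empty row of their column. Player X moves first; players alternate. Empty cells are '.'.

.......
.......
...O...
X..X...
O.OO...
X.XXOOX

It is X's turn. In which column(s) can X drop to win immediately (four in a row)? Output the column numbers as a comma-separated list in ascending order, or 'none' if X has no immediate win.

col 0: drop X → no win
col 1: drop X → WIN!
col 2: drop X → no win
col 3: drop X → no win
col 4: drop X → no win
col 5: drop X → no win
col 6: drop X → no win

Answer: 1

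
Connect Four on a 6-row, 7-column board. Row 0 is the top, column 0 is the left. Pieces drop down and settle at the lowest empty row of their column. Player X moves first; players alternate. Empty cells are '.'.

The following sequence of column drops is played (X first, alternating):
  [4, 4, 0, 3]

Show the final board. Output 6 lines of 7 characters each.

Answer: .......
.......
.......
.......
....O..
X..OX..

Derivation:
Move 1: X drops in col 4, lands at row 5
Move 2: O drops in col 4, lands at row 4
Move 3: X drops in col 0, lands at row 5
Move 4: O drops in col 3, lands at row 5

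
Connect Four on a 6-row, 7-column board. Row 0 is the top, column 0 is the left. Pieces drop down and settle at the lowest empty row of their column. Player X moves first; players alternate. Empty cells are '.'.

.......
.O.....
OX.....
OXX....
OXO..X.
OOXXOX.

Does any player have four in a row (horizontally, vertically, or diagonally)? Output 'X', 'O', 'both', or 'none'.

O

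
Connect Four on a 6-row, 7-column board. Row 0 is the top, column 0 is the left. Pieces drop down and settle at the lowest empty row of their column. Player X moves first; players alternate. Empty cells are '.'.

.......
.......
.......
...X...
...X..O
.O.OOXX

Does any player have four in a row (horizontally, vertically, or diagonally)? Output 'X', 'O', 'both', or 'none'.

none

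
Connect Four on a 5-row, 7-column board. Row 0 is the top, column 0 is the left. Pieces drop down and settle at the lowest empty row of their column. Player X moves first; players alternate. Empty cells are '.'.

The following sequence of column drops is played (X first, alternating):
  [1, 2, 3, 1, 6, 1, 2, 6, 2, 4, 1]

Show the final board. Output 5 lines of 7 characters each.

Answer: .......
.X.....
.OX....
.OX...O
.XOXO.X

Derivation:
Move 1: X drops in col 1, lands at row 4
Move 2: O drops in col 2, lands at row 4
Move 3: X drops in col 3, lands at row 4
Move 4: O drops in col 1, lands at row 3
Move 5: X drops in col 6, lands at row 4
Move 6: O drops in col 1, lands at row 2
Move 7: X drops in col 2, lands at row 3
Move 8: O drops in col 6, lands at row 3
Move 9: X drops in col 2, lands at row 2
Move 10: O drops in col 4, lands at row 4
Move 11: X drops in col 1, lands at row 1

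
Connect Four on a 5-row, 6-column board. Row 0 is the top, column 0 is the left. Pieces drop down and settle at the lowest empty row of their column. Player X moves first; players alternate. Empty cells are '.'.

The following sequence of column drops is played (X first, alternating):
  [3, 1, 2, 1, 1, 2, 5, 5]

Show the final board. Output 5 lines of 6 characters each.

Answer: ......
......
.X....
.OO..O
.OXX.X

Derivation:
Move 1: X drops in col 3, lands at row 4
Move 2: O drops in col 1, lands at row 4
Move 3: X drops in col 2, lands at row 4
Move 4: O drops in col 1, lands at row 3
Move 5: X drops in col 1, lands at row 2
Move 6: O drops in col 2, lands at row 3
Move 7: X drops in col 5, lands at row 4
Move 8: O drops in col 5, lands at row 3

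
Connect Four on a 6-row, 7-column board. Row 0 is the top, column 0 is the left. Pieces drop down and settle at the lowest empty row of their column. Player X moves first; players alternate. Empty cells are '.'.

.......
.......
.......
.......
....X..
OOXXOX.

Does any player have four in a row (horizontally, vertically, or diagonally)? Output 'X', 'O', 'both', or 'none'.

none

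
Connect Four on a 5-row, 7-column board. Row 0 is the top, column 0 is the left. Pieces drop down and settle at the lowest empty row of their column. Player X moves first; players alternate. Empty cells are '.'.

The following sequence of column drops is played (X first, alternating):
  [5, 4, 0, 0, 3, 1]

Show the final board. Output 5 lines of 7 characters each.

Move 1: X drops in col 5, lands at row 4
Move 2: O drops in col 4, lands at row 4
Move 3: X drops in col 0, lands at row 4
Move 4: O drops in col 0, lands at row 3
Move 5: X drops in col 3, lands at row 4
Move 6: O drops in col 1, lands at row 4

Answer: .......
.......
.......
O......
XO.XOX.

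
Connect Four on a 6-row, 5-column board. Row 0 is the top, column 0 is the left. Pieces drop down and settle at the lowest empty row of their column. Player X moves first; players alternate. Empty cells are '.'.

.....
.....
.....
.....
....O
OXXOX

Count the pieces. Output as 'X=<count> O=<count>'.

X=3 O=3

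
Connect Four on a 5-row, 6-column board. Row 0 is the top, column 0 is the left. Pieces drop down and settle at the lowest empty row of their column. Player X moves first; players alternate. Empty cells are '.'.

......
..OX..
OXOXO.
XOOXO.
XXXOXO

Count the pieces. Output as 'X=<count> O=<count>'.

X=9 O=9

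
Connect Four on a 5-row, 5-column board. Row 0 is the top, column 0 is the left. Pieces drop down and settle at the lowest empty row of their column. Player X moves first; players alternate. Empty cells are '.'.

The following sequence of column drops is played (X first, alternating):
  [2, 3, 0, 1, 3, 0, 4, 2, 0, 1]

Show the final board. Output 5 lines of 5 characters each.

Answer: .....
.....
X....
OOOX.
XOXOX

Derivation:
Move 1: X drops in col 2, lands at row 4
Move 2: O drops in col 3, lands at row 4
Move 3: X drops in col 0, lands at row 4
Move 4: O drops in col 1, lands at row 4
Move 5: X drops in col 3, lands at row 3
Move 6: O drops in col 0, lands at row 3
Move 7: X drops in col 4, lands at row 4
Move 8: O drops in col 2, lands at row 3
Move 9: X drops in col 0, lands at row 2
Move 10: O drops in col 1, lands at row 3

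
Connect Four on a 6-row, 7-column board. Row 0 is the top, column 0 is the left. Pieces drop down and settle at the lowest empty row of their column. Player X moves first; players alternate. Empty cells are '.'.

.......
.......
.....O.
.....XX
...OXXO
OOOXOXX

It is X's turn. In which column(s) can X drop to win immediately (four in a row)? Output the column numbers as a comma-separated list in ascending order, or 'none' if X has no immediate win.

Answer: 6

Derivation:
col 0: drop X → no win
col 1: drop X → no win
col 2: drop X → no win
col 3: drop X → no win
col 4: drop X → no win
col 5: drop X → no win
col 6: drop X → WIN!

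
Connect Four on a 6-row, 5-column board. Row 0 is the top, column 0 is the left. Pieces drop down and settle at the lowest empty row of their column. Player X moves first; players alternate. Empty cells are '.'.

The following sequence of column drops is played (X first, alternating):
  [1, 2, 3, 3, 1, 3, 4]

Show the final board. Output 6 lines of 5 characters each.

Move 1: X drops in col 1, lands at row 5
Move 2: O drops in col 2, lands at row 5
Move 3: X drops in col 3, lands at row 5
Move 4: O drops in col 3, lands at row 4
Move 5: X drops in col 1, lands at row 4
Move 6: O drops in col 3, lands at row 3
Move 7: X drops in col 4, lands at row 5

Answer: .....
.....
.....
...O.
.X.O.
.XOXX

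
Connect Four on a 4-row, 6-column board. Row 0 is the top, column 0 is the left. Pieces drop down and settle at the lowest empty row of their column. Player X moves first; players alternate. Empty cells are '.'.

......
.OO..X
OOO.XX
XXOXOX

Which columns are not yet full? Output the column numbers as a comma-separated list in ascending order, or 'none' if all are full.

Answer: 0,1,2,3,4,5

Derivation:
col 0: top cell = '.' → open
col 1: top cell = '.' → open
col 2: top cell = '.' → open
col 3: top cell = '.' → open
col 4: top cell = '.' → open
col 5: top cell = '.' → open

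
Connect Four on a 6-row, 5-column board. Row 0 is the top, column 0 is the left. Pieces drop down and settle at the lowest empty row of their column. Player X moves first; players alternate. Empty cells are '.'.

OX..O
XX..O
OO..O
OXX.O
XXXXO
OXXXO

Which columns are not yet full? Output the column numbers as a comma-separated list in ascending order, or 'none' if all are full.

col 0: top cell = 'O' → FULL
col 1: top cell = 'X' → FULL
col 2: top cell = '.' → open
col 3: top cell = '.' → open
col 4: top cell = 'O' → FULL

Answer: 2,3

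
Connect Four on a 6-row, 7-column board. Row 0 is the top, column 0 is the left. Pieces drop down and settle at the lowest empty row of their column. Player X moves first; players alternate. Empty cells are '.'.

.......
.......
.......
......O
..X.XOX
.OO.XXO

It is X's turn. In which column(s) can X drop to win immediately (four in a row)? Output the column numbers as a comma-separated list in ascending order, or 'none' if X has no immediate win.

Answer: none

Derivation:
col 0: drop X → no win
col 1: drop X → no win
col 2: drop X → no win
col 3: drop X → no win
col 4: drop X → no win
col 5: drop X → no win
col 6: drop X → no win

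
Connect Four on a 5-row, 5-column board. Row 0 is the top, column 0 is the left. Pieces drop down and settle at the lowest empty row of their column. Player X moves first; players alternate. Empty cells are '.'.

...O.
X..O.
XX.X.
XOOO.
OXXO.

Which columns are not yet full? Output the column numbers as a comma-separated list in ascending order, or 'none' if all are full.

Answer: 0,1,2,4

Derivation:
col 0: top cell = '.' → open
col 1: top cell = '.' → open
col 2: top cell = '.' → open
col 3: top cell = 'O' → FULL
col 4: top cell = '.' → open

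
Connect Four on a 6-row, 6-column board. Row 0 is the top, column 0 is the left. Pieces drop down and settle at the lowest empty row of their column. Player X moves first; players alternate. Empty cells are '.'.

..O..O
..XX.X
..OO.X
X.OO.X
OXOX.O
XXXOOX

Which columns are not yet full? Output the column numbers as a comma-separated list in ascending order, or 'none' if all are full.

Answer: 0,1,3,4

Derivation:
col 0: top cell = '.' → open
col 1: top cell = '.' → open
col 2: top cell = 'O' → FULL
col 3: top cell = '.' → open
col 4: top cell = '.' → open
col 5: top cell = 'O' → FULL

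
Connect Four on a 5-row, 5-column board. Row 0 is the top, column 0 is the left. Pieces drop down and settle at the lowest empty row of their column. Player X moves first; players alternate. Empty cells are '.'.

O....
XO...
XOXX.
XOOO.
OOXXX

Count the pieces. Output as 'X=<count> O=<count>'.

X=8 O=8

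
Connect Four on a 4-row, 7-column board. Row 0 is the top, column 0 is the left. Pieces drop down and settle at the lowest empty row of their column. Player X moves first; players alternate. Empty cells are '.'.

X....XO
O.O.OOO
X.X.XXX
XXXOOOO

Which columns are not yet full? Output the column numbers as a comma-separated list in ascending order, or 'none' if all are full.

col 0: top cell = 'X' → FULL
col 1: top cell = '.' → open
col 2: top cell = '.' → open
col 3: top cell = '.' → open
col 4: top cell = '.' → open
col 5: top cell = 'X' → FULL
col 6: top cell = 'O' → FULL

Answer: 1,2,3,4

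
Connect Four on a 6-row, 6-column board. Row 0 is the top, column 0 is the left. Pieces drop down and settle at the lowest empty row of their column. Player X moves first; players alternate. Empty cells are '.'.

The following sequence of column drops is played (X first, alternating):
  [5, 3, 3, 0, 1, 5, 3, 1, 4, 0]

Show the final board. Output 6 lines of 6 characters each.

Answer: ......
......
......
...X..
OO.X.O
OX.OXX

Derivation:
Move 1: X drops in col 5, lands at row 5
Move 2: O drops in col 3, lands at row 5
Move 3: X drops in col 3, lands at row 4
Move 4: O drops in col 0, lands at row 5
Move 5: X drops in col 1, lands at row 5
Move 6: O drops in col 5, lands at row 4
Move 7: X drops in col 3, lands at row 3
Move 8: O drops in col 1, lands at row 4
Move 9: X drops in col 4, lands at row 5
Move 10: O drops in col 0, lands at row 4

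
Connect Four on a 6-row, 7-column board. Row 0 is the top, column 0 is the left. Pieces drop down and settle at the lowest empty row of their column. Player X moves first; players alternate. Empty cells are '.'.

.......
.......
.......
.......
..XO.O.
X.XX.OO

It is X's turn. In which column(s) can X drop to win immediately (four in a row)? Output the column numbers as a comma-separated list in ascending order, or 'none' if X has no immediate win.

Answer: 1

Derivation:
col 0: drop X → no win
col 1: drop X → WIN!
col 2: drop X → no win
col 3: drop X → no win
col 4: drop X → no win
col 5: drop X → no win
col 6: drop X → no win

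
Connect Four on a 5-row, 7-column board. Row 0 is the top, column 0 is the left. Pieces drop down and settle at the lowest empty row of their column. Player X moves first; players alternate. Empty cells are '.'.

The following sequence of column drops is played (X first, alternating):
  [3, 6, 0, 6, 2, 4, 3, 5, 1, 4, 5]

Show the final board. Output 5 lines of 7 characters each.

Answer: .......
.......
.......
...XOXO
XXXXOOO

Derivation:
Move 1: X drops in col 3, lands at row 4
Move 2: O drops in col 6, lands at row 4
Move 3: X drops in col 0, lands at row 4
Move 4: O drops in col 6, lands at row 3
Move 5: X drops in col 2, lands at row 4
Move 6: O drops in col 4, lands at row 4
Move 7: X drops in col 3, lands at row 3
Move 8: O drops in col 5, lands at row 4
Move 9: X drops in col 1, lands at row 4
Move 10: O drops in col 4, lands at row 3
Move 11: X drops in col 5, lands at row 3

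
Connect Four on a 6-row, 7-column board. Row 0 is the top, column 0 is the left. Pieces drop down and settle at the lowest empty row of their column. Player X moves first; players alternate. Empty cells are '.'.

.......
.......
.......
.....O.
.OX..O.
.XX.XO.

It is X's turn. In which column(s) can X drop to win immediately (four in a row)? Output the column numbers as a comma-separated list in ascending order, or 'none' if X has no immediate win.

Answer: 3

Derivation:
col 0: drop X → no win
col 1: drop X → no win
col 2: drop X → no win
col 3: drop X → WIN!
col 4: drop X → no win
col 5: drop X → no win
col 6: drop X → no win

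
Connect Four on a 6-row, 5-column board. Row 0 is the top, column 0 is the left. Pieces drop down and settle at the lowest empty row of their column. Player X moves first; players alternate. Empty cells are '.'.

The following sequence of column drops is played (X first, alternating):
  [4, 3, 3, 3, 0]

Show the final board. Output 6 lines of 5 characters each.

Move 1: X drops in col 4, lands at row 5
Move 2: O drops in col 3, lands at row 5
Move 3: X drops in col 3, lands at row 4
Move 4: O drops in col 3, lands at row 3
Move 5: X drops in col 0, lands at row 5

Answer: .....
.....
.....
...O.
...X.
X..OX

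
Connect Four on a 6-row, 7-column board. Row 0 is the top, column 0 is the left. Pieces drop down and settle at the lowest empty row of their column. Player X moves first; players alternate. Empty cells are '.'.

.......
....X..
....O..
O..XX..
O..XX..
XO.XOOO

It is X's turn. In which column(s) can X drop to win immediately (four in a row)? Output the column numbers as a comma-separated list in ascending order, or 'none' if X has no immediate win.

Answer: 3

Derivation:
col 0: drop X → no win
col 1: drop X → no win
col 2: drop X → no win
col 3: drop X → WIN!
col 4: drop X → no win
col 5: drop X → no win
col 6: drop X → no win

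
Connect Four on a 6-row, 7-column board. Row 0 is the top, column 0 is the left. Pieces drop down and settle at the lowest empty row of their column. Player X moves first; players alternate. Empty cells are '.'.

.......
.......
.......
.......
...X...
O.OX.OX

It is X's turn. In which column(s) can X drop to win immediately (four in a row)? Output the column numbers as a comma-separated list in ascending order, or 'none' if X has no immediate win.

Answer: none

Derivation:
col 0: drop X → no win
col 1: drop X → no win
col 2: drop X → no win
col 3: drop X → no win
col 4: drop X → no win
col 5: drop X → no win
col 6: drop X → no win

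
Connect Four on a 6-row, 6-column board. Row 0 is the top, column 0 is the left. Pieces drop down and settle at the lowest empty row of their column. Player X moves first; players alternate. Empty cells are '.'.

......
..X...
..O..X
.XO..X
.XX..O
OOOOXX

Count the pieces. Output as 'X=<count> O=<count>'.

X=8 O=7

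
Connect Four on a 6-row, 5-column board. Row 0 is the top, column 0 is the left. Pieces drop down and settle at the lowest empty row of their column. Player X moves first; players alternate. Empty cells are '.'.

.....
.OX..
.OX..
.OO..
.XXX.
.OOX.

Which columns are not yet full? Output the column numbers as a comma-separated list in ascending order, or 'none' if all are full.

Answer: 0,1,2,3,4

Derivation:
col 0: top cell = '.' → open
col 1: top cell = '.' → open
col 2: top cell = '.' → open
col 3: top cell = '.' → open
col 4: top cell = '.' → open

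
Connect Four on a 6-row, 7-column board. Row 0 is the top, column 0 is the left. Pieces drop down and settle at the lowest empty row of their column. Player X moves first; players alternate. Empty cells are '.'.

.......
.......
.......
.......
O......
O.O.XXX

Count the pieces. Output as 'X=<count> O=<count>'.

X=3 O=3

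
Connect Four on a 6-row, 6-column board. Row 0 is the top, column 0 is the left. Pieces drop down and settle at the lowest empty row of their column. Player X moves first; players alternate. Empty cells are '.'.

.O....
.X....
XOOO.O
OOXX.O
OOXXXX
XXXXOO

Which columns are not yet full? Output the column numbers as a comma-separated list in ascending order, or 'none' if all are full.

Answer: 0,2,3,4,5

Derivation:
col 0: top cell = '.' → open
col 1: top cell = 'O' → FULL
col 2: top cell = '.' → open
col 3: top cell = '.' → open
col 4: top cell = '.' → open
col 5: top cell = '.' → open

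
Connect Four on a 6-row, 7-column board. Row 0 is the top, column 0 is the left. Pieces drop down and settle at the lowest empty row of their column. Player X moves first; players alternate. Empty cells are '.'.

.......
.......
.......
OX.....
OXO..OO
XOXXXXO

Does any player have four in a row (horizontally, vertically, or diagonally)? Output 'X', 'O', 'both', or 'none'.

X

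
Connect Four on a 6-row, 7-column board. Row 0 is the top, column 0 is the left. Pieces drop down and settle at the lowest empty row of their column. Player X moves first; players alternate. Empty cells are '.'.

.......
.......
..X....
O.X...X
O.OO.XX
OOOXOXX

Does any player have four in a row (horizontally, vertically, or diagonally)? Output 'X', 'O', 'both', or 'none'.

none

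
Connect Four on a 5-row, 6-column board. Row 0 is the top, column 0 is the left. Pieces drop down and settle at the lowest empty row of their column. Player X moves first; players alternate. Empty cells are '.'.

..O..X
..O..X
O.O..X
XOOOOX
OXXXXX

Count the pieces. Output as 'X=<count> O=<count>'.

X=10 O=9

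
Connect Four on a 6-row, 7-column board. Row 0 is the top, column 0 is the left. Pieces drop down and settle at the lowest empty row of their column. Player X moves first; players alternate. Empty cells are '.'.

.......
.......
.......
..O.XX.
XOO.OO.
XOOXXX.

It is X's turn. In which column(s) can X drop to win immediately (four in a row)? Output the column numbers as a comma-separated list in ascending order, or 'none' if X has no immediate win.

Answer: 6

Derivation:
col 0: drop X → no win
col 1: drop X → no win
col 2: drop X → no win
col 3: drop X → no win
col 4: drop X → no win
col 5: drop X → no win
col 6: drop X → WIN!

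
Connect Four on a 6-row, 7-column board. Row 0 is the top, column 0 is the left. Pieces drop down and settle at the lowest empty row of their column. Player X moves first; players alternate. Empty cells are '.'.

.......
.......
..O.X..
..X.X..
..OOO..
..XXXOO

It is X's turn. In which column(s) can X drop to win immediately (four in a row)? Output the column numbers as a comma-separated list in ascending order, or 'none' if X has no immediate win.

col 0: drop X → no win
col 1: drop X → WIN!
col 2: drop X → no win
col 3: drop X → no win
col 4: drop X → no win
col 5: drop X → no win
col 6: drop X → no win

Answer: 1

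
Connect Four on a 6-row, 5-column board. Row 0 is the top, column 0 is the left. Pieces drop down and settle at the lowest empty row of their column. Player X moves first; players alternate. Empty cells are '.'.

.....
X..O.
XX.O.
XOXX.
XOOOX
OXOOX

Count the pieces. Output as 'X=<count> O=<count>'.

X=10 O=9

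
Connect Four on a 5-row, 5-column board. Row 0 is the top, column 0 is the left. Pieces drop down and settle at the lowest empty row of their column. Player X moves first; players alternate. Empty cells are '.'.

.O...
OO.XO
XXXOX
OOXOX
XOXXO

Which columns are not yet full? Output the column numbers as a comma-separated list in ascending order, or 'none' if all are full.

Answer: 0,2,3,4

Derivation:
col 0: top cell = '.' → open
col 1: top cell = 'O' → FULL
col 2: top cell = '.' → open
col 3: top cell = '.' → open
col 4: top cell = '.' → open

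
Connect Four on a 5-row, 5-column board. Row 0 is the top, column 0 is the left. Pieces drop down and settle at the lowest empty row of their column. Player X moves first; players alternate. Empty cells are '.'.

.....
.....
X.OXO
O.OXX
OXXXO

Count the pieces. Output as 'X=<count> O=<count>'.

X=7 O=6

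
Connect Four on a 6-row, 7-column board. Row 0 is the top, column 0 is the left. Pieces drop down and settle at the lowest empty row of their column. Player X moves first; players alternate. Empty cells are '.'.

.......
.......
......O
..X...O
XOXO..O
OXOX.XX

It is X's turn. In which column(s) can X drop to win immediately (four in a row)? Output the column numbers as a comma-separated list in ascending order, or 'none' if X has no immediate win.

Answer: 4

Derivation:
col 0: drop X → no win
col 1: drop X → no win
col 2: drop X → no win
col 3: drop X → no win
col 4: drop X → WIN!
col 5: drop X → no win
col 6: drop X → no win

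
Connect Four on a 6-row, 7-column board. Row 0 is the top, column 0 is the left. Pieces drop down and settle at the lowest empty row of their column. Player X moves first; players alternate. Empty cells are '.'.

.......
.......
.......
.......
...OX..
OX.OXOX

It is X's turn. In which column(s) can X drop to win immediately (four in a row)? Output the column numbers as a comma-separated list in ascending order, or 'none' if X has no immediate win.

col 0: drop X → no win
col 1: drop X → no win
col 2: drop X → no win
col 3: drop X → no win
col 4: drop X → no win
col 5: drop X → no win
col 6: drop X → no win

Answer: none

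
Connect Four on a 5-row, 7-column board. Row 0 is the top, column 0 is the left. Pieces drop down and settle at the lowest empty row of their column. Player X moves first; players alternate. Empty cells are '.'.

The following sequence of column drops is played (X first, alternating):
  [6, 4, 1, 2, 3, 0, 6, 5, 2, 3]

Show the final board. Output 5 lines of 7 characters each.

Move 1: X drops in col 6, lands at row 4
Move 2: O drops in col 4, lands at row 4
Move 3: X drops in col 1, lands at row 4
Move 4: O drops in col 2, lands at row 4
Move 5: X drops in col 3, lands at row 4
Move 6: O drops in col 0, lands at row 4
Move 7: X drops in col 6, lands at row 3
Move 8: O drops in col 5, lands at row 4
Move 9: X drops in col 2, lands at row 3
Move 10: O drops in col 3, lands at row 3

Answer: .......
.......
.......
..XO..X
OXOXOOX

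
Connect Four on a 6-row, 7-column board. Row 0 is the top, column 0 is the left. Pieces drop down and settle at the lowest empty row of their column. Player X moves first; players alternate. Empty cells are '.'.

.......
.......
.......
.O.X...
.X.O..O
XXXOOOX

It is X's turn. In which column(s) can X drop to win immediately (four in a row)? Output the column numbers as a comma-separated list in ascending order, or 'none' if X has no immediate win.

col 0: drop X → no win
col 1: drop X → no win
col 2: drop X → no win
col 3: drop X → no win
col 4: drop X → no win
col 5: drop X → no win
col 6: drop X → no win

Answer: none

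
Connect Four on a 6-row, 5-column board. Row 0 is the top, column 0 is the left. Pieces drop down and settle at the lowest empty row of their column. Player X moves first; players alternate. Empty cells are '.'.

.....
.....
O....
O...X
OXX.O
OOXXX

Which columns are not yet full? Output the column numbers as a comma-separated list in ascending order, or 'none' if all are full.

col 0: top cell = '.' → open
col 1: top cell = '.' → open
col 2: top cell = '.' → open
col 3: top cell = '.' → open
col 4: top cell = '.' → open

Answer: 0,1,2,3,4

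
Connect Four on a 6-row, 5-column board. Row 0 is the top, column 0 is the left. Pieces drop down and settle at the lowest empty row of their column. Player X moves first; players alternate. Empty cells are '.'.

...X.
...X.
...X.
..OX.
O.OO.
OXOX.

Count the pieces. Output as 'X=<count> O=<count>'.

X=6 O=6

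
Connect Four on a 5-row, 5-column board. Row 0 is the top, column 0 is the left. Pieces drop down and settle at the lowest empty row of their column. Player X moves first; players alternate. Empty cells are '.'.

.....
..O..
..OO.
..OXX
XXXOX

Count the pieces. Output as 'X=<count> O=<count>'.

X=6 O=5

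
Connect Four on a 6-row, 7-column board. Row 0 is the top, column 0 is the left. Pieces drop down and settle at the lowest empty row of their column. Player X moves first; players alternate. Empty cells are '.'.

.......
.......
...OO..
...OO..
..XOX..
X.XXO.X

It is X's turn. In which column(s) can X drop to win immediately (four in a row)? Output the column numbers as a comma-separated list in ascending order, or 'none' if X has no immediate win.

Answer: 1

Derivation:
col 0: drop X → no win
col 1: drop X → WIN!
col 2: drop X → no win
col 3: drop X → no win
col 4: drop X → no win
col 5: drop X → no win
col 6: drop X → no win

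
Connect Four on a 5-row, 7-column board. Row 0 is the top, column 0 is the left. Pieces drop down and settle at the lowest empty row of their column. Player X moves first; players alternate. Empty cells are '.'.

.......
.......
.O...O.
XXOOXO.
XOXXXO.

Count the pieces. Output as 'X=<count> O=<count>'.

X=7 O=7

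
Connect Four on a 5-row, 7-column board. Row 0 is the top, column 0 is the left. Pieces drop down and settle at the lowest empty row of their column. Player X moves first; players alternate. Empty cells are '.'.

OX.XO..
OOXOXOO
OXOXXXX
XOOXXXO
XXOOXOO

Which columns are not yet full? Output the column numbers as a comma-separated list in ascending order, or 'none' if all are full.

Answer: 2,5,6

Derivation:
col 0: top cell = 'O' → FULL
col 1: top cell = 'X' → FULL
col 2: top cell = '.' → open
col 3: top cell = 'X' → FULL
col 4: top cell = 'O' → FULL
col 5: top cell = '.' → open
col 6: top cell = '.' → open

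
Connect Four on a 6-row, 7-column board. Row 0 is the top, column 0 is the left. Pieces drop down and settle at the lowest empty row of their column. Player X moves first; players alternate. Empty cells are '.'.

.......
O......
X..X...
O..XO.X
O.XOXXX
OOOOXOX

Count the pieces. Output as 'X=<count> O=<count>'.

X=10 O=10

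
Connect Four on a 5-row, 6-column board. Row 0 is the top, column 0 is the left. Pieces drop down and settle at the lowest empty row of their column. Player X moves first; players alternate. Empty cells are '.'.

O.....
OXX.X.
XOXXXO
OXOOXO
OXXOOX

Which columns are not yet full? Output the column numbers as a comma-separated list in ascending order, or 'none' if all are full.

Answer: 1,2,3,4,5

Derivation:
col 0: top cell = 'O' → FULL
col 1: top cell = '.' → open
col 2: top cell = '.' → open
col 3: top cell = '.' → open
col 4: top cell = '.' → open
col 5: top cell = '.' → open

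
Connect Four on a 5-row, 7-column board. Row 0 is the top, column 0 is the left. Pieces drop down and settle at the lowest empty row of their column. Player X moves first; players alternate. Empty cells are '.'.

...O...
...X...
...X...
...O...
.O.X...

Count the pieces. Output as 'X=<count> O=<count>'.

X=3 O=3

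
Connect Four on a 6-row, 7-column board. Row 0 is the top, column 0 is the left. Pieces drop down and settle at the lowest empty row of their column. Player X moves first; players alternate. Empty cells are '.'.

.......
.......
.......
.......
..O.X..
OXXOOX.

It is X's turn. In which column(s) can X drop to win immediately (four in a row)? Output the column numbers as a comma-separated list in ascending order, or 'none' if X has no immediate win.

Answer: none

Derivation:
col 0: drop X → no win
col 1: drop X → no win
col 2: drop X → no win
col 3: drop X → no win
col 4: drop X → no win
col 5: drop X → no win
col 6: drop X → no win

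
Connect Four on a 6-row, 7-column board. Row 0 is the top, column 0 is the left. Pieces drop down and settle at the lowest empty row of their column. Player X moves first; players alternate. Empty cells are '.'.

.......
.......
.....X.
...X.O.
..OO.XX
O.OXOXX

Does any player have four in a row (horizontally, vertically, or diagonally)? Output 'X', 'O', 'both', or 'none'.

none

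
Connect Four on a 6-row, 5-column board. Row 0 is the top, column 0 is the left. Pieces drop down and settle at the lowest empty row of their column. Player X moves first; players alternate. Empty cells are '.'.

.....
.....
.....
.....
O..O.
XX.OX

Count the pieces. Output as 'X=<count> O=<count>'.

X=3 O=3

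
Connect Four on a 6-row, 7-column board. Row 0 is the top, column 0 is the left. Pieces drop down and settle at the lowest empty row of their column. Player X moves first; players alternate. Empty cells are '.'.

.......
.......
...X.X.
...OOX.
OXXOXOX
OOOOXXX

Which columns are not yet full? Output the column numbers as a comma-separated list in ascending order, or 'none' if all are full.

col 0: top cell = '.' → open
col 1: top cell = '.' → open
col 2: top cell = '.' → open
col 3: top cell = '.' → open
col 4: top cell = '.' → open
col 5: top cell = '.' → open
col 6: top cell = '.' → open

Answer: 0,1,2,3,4,5,6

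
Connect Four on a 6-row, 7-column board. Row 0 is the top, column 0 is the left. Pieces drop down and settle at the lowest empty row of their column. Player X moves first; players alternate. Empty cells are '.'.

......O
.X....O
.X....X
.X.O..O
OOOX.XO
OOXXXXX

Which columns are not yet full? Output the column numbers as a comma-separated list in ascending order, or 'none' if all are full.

col 0: top cell = '.' → open
col 1: top cell = '.' → open
col 2: top cell = '.' → open
col 3: top cell = '.' → open
col 4: top cell = '.' → open
col 5: top cell = '.' → open
col 6: top cell = 'O' → FULL

Answer: 0,1,2,3,4,5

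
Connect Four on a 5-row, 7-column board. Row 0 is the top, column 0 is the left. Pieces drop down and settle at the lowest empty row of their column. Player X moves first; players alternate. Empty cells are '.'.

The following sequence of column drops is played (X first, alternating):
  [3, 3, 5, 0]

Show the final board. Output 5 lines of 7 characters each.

Answer: .......
.......
.......
...O...
O..X.X.

Derivation:
Move 1: X drops in col 3, lands at row 4
Move 2: O drops in col 3, lands at row 3
Move 3: X drops in col 5, lands at row 4
Move 4: O drops in col 0, lands at row 4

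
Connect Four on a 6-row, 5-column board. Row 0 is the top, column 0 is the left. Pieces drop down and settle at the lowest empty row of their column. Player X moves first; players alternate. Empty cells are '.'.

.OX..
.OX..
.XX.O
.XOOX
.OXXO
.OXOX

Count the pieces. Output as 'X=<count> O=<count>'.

X=10 O=9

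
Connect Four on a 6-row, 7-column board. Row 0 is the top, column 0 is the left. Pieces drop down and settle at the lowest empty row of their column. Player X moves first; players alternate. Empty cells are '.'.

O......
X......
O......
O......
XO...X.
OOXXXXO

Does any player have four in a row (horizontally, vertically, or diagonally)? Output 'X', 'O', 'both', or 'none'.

X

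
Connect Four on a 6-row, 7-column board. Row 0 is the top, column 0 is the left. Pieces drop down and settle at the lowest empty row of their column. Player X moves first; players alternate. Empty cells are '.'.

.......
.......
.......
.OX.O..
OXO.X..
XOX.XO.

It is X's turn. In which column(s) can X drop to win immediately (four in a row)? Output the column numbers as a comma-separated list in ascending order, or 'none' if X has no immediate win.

col 0: drop X → no win
col 1: drop X → no win
col 2: drop X → no win
col 3: drop X → no win
col 4: drop X → no win
col 5: drop X → no win
col 6: drop X → no win

Answer: none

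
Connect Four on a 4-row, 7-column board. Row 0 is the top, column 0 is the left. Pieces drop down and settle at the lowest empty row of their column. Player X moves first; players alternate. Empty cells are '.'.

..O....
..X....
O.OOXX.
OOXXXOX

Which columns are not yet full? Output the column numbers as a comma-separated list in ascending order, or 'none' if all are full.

Answer: 0,1,3,4,5,6

Derivation:
col 0: top cell = '.' → open
col 1: top cell = '.' → open
col 2: top cell = 'O' → FULL
col 3: top cell = '.' → open
col 4: top cell = '.' → open
col 5: top cell = '.' → open
col 6: top cell = '.' → open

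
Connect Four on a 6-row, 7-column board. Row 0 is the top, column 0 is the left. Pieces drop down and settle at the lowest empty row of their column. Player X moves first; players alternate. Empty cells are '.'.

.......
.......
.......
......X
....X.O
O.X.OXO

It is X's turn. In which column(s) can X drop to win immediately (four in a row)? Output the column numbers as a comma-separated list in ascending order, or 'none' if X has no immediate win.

col 0: drop X → no win
col 1: drop X → no win
col 2: drop X → no win
col 3: drop X → no win
col 4: drop X → no win
col 5: drop X → no win
col 6: drop X → no win

Answer: none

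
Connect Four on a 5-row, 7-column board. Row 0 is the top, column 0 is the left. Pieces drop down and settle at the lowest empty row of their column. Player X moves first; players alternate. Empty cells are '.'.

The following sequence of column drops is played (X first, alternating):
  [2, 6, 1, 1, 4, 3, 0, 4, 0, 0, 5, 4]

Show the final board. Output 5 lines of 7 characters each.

Answer: .......
.......
O...O..
XO..O..
XXXOXXO

Derivation:
Move 1: X drops in col 2, lands at row 4
Move 2: O drops in col 6, lands at row 4
Move 3: X drops in col 1, lands at row 4
Move 4: O drops in col 1, lands at row 3
Move 5: X drops in col 4, lands at row 4
Move 6: O drops in col 3, lands at row 4
Move 7: X drops in col 0, lands at row 4
Move 8: O drops in col 4, lands at row 3
Move 9: X drops in col 0, lands at row 3
Move 10: O drops in col 0, lands at row 2
Move 11: X drops in col 5, lands at row 4
Move 12: O drops in col 4, lands at row 2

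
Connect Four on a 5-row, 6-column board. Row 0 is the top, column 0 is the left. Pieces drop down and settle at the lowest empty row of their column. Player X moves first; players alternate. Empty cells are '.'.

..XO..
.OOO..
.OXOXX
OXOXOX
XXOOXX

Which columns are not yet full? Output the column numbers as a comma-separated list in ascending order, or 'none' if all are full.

Answer: 0,1,4,5

Derivation:
col 0: top cell = '.' → open
col 1: top cell = '.' → open
col 2: top cell = 'X' → FULL
col 3: top cell = 'O' → FULL
col 4: top cell = '.' → open
col 5: top cell = '.' → open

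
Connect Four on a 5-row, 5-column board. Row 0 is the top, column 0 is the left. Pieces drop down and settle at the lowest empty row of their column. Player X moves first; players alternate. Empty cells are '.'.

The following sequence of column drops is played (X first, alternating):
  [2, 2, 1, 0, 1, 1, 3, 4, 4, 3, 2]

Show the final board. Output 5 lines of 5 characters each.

Answer: .....
.....
.OX..
.XOOX
OXXXO

Derivation:
Move 1: X drops in col 2, lands at row 4
Move 2: O drops in col 2, lands at row 3
Move 3: X drops in col 1, lands at row 4
Move 4: O drops in col 0, lands at row 4
Move 5: X drops in col 1, lands at row 3
Move 6: O drops in col 1, lands at row 2
Move 7: X drops in col 3, lands at row 4
Move 8: O drops in col 4, lands at row 4
Move 9: X drops in col 4, lands at row 3
Move 10: O drops in col 3, lands at row 3
Move 11: X drops in col 2, lands at row 2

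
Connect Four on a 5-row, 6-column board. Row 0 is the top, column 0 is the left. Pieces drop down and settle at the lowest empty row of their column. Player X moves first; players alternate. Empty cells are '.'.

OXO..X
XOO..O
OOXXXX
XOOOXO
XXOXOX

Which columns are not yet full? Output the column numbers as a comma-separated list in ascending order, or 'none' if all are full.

col 0: top cell = 'O' → FULL
col 1: top cell = 'X' → FULL
col 2: top cell = 'O' → FULL
col 3: top cell = '.' → open
col 4: top cell = '.' → open
col 5: top cell = 'X' → FULL

Answer: 3,4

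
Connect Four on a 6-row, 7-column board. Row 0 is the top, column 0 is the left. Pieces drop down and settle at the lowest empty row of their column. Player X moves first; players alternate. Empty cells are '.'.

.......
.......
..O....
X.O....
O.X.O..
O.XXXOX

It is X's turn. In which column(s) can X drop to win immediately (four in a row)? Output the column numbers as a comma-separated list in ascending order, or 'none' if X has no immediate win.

col 0: drop X → no win
col 1: drop X → WIN!
col 2: drop X → no win
col 3: drop X → no win
col 4: drop X → no win
col 5: drop X → no win
col 6: drop X → no win

Answer: 1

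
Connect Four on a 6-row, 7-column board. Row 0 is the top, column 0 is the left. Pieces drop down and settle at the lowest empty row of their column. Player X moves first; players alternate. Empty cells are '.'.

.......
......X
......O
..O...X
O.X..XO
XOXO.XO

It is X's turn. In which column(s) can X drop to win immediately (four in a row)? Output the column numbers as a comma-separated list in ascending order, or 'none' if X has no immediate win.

Answer: none

Derivation:
col 0: drop X → no win
col 1: drop X → no win
col 2: drop X → no win
col 3: drop X → no win
col 4: drop X → no win
col 5: drop X → no win
col 6: drop X → no win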